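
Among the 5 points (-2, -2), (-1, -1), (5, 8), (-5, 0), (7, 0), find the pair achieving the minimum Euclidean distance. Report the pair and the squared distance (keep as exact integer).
Pair = ((-2, -2), (-1, -1)); squared distance = 2

Compute all C(5, 2) = 10 pairwise squared distances (x_i − x_j)² + (y_i − y_j)². The minimum is 2, attained by the pair ((-2, -2), (-1, -1)).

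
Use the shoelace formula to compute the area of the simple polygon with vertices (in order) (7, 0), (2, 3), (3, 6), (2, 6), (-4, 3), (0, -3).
Area = 93/2

Shoelace formula: Area = (1/2) |Σ_i (x_i · y_{i+1} − x_{i+1} · y_i)| (indices mod n). Compute each cross term:
  (7)(3) − (2)(0) = 21
  (2)(6) − (3)(3) = 3
  (3)(6) − (2)(6) = 6
  (2)(3) − (-4)(6) = 30
  (-4)(-3) − (0)(3) = 12
  (0)(0) − (7)(-3) = 21
Sum = 93, so (signed) Area = 93/2 = 93/2, |Area| = 93/2.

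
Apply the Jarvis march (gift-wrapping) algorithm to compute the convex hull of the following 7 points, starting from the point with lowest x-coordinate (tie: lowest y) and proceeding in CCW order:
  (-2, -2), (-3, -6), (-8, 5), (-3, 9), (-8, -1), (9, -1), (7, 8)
Hull (CCW) = [(-8, -1), (-3, -6), (9, -1), (7, 8), (-3, 9), (-8, 5)]

Jarvis march: at each step, from the current hull vertex p, select the next vertex q as the point such that every other point lies strictly to the left of (or on) the directed line p → q. (Equivalently: for every other point r, the cross product (q − p) × (r − p) ≥ 0.)
Starting point (lowest x, tie lowest y): (-8, -1). Wrap until returning to start. Resulting hull: (-8, -1), (-3, -6), (9, -1), (7, 8), (-3, 9), (-8, 5).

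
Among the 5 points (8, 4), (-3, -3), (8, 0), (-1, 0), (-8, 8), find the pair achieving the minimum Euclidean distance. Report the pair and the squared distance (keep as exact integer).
Pair = ((-3, -3), (-1, 0)); squared distance = 13

Compute all C(5, 2) = 10 pairwise squared distances (x_i − x_j)² + (y_i − y_j)². The minimum is 13, attained by the pair ((-3, -3), (-1, 0)).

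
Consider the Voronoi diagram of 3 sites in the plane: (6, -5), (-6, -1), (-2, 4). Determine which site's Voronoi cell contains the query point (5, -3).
Nearest site = (6, -5)

The Voronoi cell of site s contains exactly those query points closer to s than to any other site. Compute squared distances from q = (5, -3) to each site:
  (6 − 5)² + (-5 − -3)² = 5
  (-2 − 5)² + (4 − -3)² = 98
  (-6 − 5)² + (-1 − -3)² = 125
Minimum is attained by (6, -5), so q lies in its Voronoi cell.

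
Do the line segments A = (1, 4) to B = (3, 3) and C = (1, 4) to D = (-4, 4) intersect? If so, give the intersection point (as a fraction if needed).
Yes; intersection at (1, 4) (t = 0 on AB, s = 0 on CD)

Parametrize AB as A + t(B − A) = (1 + 2 t, 4 + -1 t) and CD as C + s(D − C) = (1 + -5 s, 4 + 0 s). Solve the linear system for (t, s). Determinant = 5 ≠ 0, so a unique intersection of the containing lines exists. Solution: t = 0, s = 0 — both in [0, 1], so the segments cross. Intersection point: (1, 4).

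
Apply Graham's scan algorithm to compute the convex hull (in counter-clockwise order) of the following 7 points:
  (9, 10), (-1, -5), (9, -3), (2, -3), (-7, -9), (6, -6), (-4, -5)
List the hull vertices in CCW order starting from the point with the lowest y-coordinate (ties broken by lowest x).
Hull (CCW) = [(-7, -9), (6, -6), (9, -3), (9, 10), (-4, -5)]

Graham scan procedure:
  1. Find the pivot p₀ = point with lowest y (tie → lowest x): (-7, -9).
  2. Sort the remaining points by polar angle around p₀.
  3. Walk through sorted points, maintaining a stack; pop the top while the last three entries make a non-left turn (cross product ≤ 0).
  4. Final stack is the convex hull in CCW order: (-7, -9), (6, -6), (9, -3), (9, 10), (-4, -5).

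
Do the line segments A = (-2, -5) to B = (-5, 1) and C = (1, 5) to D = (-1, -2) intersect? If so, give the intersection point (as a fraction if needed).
No (intersection of containing lines falls outside at least one segment)

Parametrize and solve: t = -1/33, s = 16/11. At least one of these is outside [0, 1], so the segments do not intersect.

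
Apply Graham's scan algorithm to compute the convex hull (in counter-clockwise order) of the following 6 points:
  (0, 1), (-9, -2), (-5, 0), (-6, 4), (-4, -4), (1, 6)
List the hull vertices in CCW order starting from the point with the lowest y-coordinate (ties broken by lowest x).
Hull (CCW) = [(-4, -4), (0, 1), (1, 6), (-6, 4), (-9, -2)]

Graham scan procedure:
  1. Find the pivot p₀ = point with lowest y (tie → lowest x): (-4, -4).
  2. Sort the remaining points by polar angle around p₀.
  3. Walk through sorted points, maintaining a stack; pop the top while the last three entries make a non-left turn (cross product ≤ 0).
  4. Final stack is the convex hull in CCW order: (-4, -4), (0, 1), (1, 6), (-6, 4), (-9, -2).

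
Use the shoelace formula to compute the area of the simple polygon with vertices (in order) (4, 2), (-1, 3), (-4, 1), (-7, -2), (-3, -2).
Area = 25

Shoelace formula: Area = (1/2) |Σ_i (x_i · y_{i+1} − x_{i+1} · y_i)| (indices mod n). Compute each cross term:
  (4)(3) − (-1)(2) = 14
  (-1)(1) − (-4)(3) = 11
  (-4)(-2) − (-7)(1) = 15
  (-7)(-2) − (-3)(-2) = 8
  (-3)(2) − (4)(-2) = 2
Sum = 50, so (signed) Area = 50/2 = 25, |Area| = 25.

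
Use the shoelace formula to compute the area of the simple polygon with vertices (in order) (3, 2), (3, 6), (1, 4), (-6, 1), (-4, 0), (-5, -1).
Area = 22

Shoelace formula: Area = (1/2) |Σ_i (x_i · y_{i+1} − x_{i+1} · y_i)| (indices mod n). Compute each cross term:
  (3)(6) − (3)(2) = 12
  (3)(4) − (1)(6) = 6
  (1)(1) − (-6)(4) = 25
  (-6)(0) − (-4)(1) = 4
  (-4)(-1) − (-5)(0) = 4
  (-5)(2) − (3)(-1) = -7
Sum = 44, so (signed) Area = 44/2 = 22, |Area| = 22.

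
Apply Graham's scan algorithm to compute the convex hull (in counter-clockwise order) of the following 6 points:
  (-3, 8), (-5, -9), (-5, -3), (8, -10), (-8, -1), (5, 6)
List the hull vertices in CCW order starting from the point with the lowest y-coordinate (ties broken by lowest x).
Hull (CCW) = [(8, -10), (5, 6), (-3, 8), (-8, -1), (-5, -9)]

Graham scan procedure:
  1. Find the pivot p₀ = point with lowest y (tie → lowest x): (8, -10).
  2. Sort the remaining points by polar angle around p₀.
  3. Walk through sorted points, maintaining a stack; pop the top while the last three entries make a non-left turn (cross product ≤ 0).
  4. Final stack is the convex hull in CCW order: (8, -10), (5, 6), (-3, 8), (-8, -1), (-5, -9).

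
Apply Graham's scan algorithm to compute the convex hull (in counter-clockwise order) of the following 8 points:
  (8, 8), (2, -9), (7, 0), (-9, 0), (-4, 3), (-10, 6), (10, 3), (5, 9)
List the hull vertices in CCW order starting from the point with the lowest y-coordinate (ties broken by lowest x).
Hull (CCW) = [(2, -9), (10, 3), (8, 8), (5, 9), (-10, 6), (-9, 0)]

Graham scan procedure:
  1. Find the pivot p₀ = point with lowest y (tie → lowest x): (2, -9).
  2. Sort the remaining points by polar angle around p₀.
  3. Walk through sorted points, maintaining a stack; pop the top while the last three entries make a non-left turn (cross product ≤ 0).
  4. Final stack is the convex hull in CCW order: (2, -9), (10, 3), (8, 8), (5, 9), (-10, 6), (-9, 0).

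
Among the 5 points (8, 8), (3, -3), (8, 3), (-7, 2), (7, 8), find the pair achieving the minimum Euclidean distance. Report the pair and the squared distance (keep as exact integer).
Pair = ((8, 8), (7, 8)); squared distance = 1

Compute all C(5, 2) = 10 pairwise squared distances (x_i − x_j)² + (y_i − y_j)². The minimum is 1, attained by the pair ((8, 8), (7, 8)).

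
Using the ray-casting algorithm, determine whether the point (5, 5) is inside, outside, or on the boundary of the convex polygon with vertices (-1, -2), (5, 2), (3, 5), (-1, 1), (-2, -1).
The point (5, 5) lies strictly outside the polygon

Cast a horizontal ray to the right from the query point and count how many polygon edges it crosses (each edge strictly once or zero times, handled with the usual half-open convention). 
Parity of crossings → even ⇒ outside.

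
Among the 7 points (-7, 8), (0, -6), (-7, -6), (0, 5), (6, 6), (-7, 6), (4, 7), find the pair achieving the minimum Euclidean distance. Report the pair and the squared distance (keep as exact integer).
Pair = ((-7, 8), (-7, 6)); squared distance = 4

Compute all C(7, 2) = 21 pairwise squared distances (x_i − x_j)² + (y_i − y_j)². The minimum is 4, attained by the pair ((-7, 8), (-7, 6)).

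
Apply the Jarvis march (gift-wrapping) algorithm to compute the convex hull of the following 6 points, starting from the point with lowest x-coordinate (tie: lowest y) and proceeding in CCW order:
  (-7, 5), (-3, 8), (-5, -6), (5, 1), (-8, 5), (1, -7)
Hull (CCW) = [(-8, 5), (-5, -6), (1, -7), (5, 1), (-3, 8)]

Jarvis march: at each step, from the current hull vertex p, select the next vertex q as the point such that every other point lies strictly to the left of (or on) the directed line p → q. (Equivalently: for every other point r, the cross product (q − p) × (r − p) ≥ 0.)
Starting point (lowest x, tie lowest y): (-8, 5). Wrap until returning to start. Resulting hull: (-8, 5), (-5, -6), (1, -7), (5, 1), (-3, 8).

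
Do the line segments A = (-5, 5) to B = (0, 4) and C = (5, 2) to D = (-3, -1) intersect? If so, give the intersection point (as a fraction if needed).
No (intersection of containing lines falls outside at least one segment)

Parametrize and solve: t = 54/23, s = -5/23. At least one of these is outside [0, 1], so the segments do not intersect.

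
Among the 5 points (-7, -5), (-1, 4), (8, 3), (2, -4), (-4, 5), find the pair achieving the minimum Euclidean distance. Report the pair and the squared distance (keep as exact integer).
Pair = ((-1, 4), (-4, 5)); squared distance = 10

Compute all C(5, 2) = 10 pairwise squared distances (x_i − x_j)² + (y_i − y_j)². The minimum is 10, attained by the pair ((-1, 4), (-4, 5)).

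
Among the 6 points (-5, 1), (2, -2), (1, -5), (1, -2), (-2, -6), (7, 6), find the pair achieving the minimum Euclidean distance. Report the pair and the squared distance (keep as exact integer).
Pair = ((2, -2), (1, -2)); squared distance = 1

Compute all C(6, 2) = 15 pairwise squared distances (x_i − x_j)² + (y_i − y_j)². The minimum is 1, attained by the pair ((2, -2), (1, -2)).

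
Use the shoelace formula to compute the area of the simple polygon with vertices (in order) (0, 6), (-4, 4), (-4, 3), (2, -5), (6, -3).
Area = 51

Shoelace formula: Area = (1/2) |Σ_i (x_i · y_{i+1} − x_{i+1} · y_i)| (indices mod n). Compute each cross term:
  (0)(4) − (-4)(6) = 24
  (-4)(3) − (-4)(4) = 4
  (-4)(-5) − (2)(3) = 14
  (2)(-3) − (6)(-5) = 24
  (6)(6) − (0)(-3) = 36
Sum = 102, so (signed) Area = 102/2 = 51, |Area| = 51.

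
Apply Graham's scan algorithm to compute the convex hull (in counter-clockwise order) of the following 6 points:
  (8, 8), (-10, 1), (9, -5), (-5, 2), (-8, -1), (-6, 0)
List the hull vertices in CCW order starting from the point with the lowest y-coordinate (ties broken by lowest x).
Hull (CCW) = [(9, -5), (8, 8), (-10, 1), (-8, -1)]

Graham scan procedure:
  1. Find the pivot p₀ = point with lowest y (tie → lowest x): (9, -5).
  2. Sort the remaining points by polar angle around p₀.
  3. Walk through sorted points, maintaining a stack; pop the top while the last three entries make a non-left turn (cross product ≤ 0).
  4. Final stack is the convex hull in CCW order: (9, -5), (8, 8), (-10, 1), (-8, -1).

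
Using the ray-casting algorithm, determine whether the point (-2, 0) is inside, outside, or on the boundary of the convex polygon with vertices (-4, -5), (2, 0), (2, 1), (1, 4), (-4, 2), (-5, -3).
The point (-2, 0) lies strictly inside the polygon

Cast a horizontal ray to the right from the query point and count how many polygon edges it crosses (each edge strictly once or zero times, handled with the usual half-open convention). 
Parity of crossings → odd ⇒ inside.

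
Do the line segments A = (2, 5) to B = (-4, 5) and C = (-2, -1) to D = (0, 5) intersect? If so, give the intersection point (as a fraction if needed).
Yes; intersection at (0, 5) (t = 1/3 on AB, s = 1 on CD)

Parametrize AB as A + t(B − A) = (2 + -6 t, 5 + 0 t) and CD as C + s(D − C) = (-2 + 2 s, -1 + 6 s). Solve the linear system for (t, s). Determinant = 36 ≠ 0, so a unique intersection of the containing lines exists. Solution: t = 1/3, s = 1 — both in [0, 1], so the segments cross. Intersection point: (0, 5).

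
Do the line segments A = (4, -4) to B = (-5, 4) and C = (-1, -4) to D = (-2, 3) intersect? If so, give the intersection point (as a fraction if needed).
Yes; intersection at (-19/11, 12/11) (t = 7/11 on AB, s = 8/11 on CD)

Parametrize AB as A + t(B − A) = (4 + -9 t, -4 + 8 t) and CD as C + s(D − C) = (-1 + -1 s, -4 + 7 s). Solve the linear system for (t, s). Determinant = 55 ≠ 0, so a unique intersection of the containing lines exists. Solution: t = 7/11, s = 8/11 — both in [0, 1], so the segments cross. Intersection point: (-19/11, 12/11).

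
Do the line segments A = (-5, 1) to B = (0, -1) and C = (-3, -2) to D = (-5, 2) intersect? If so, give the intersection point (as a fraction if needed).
Yes; intersection at (-35/8, 3/4) (t = 1/8 on AB, s = 11/16 on CD)

Parametrize AB as A + t(B − A) = (-5 + 5 t, 1 + -2 t) and CD as C + s(D − C) = (-3 + -2 s, -2 + 4 s). Solve the linear system for (t, s). Determinant = -16 ≠ 0, so a unique intersection of the containing lines exists. Solution: t = 1/8, s = 11/16 — both in [0, 1], so the segments cross. Intersection point: (-35/8, 3/4).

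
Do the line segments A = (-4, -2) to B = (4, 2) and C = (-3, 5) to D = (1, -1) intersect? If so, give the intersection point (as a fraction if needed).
Yes; intersection at (1/4, 1/8) (t = 17/32 on AB, s = 13/16 on CD)

Parametrize AB as A + t(B − A) = (-4 + 8 t, -2 + 4 t) and CD as C + s(D − C) = (-3 + 4 s, 5 + -6 s). Solve the linear system for (t, s). Determinant = 64 ≠ 0, so a unique intersection of the containing lines exists. Solution: t = 17/32, s = 13/16 — both in [0, 1], so the segments cross. Intersection point: (1/4, 1/8).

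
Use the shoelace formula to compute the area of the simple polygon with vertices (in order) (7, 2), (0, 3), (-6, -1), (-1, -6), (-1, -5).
Area = 53

Shoelace formula: Area = (1/2) |Σ_i (x_i · y_{i+1} − x_{i+1} · y_i)| (indices mod n). Compute each cross term:
  (7)(3) − (0)(2) = 21
  (0)(-1) − (-6)(3) = 18
  (-6)(-6) − (-1)(-1) = 35
  (-1)(-5) − (-1)(-6) = -1
  (-1)(2) − (7)(-5) = 33
Sum = 106, so (signed) Area = 106/2 = 53, |Area| = 53.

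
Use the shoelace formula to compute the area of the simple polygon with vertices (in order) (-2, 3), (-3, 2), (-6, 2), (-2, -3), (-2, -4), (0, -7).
Area = 35/2

Shoelace formula: Area = (1/2) |Σ_i (x_i · y_{i+1} − x_{i+1} · y_i)| (indices mod n). Compute each cross term:
  (-2)(2) − (-3)(3) = 5
  (-3)(2) − (-6)(2) = 6
  (-6)(-3) − (-2)(2) = 22
  (-2)(-4) − (-2)(-3) = 2
  (-2)(-7) − (0)(-4) = 14
  (0)(3) − (-2)(-7) = -14
Sum = 35, so (signed) Area = 35/2 = 35/2, |Area| = 35/2.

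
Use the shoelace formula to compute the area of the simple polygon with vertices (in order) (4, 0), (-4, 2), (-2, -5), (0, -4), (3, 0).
Area = 26

Shoelace formula: Area = (1/2) |Σ_i (x_i · y_{i+1} − x_{i+1} · y_i)| (indices mod n). Compute each cross term:
  (4)(2) − (-4)(0) = 8
  (-4)(-5) − (-2)(2) = 24
  (-2)(-4) − (0)(-5) = 8
  (0)(0) − (3)(-4) = 12
  (3)(0) − (4)(0) = 0
Sum = 52, so (signed) Area = 52/2 = 26, |Area| = 26.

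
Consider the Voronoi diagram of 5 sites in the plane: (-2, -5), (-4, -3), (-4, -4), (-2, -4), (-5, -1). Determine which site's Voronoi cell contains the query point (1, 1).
Nearest site = (-2, -4)

The Voronoi cell of site s contains exactly those query points closer to s than to any other site. Compute squared distances from q = (1, 1) to each site:
  (-2 − 1)² + (-4 − 1)² = 34
  (-5 − 1)² + (-1 − 1)² = 40
  (-4 − 1)² + (-3 − 1)² = 41
  (-2 − 1)² + (-5 − 1)² = 45
  (-4 − 1)² + (-4 − 1)² = 50
Minimum is attained by (-2, -4), so q lies in its Voronoi cell.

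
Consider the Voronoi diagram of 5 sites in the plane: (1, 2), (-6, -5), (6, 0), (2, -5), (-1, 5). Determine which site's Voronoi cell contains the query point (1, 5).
Nearest site = (-1, 5)

The Voronoi cell of site s contains exactly those query points closer to s than to any other site. Compute squared distances from q = (1, 5) to each site:
  (-1 − 1)² + (5 − 5)² = 4
  (1 − 1)² + (2 − 5)² = 9
  (6 − 1)² + (0 − 5)² = 50
  (2 − 1)² + (-5 − 5)² = 101
  (-6 − 1)² + (-5 − 5)² = 149
Minimum is attained by (-1, 5), so q lies in its Voronoi cell.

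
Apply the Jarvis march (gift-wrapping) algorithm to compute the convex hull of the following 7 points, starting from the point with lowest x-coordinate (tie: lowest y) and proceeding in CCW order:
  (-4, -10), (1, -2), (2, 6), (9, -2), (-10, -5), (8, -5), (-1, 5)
Hull (CCW) = [(-10, -5), (-4, -10), (8, -5), (9, -2), (2, 6), (-1, 5)]

Jarvis march: at each step, from the current hull vertex p, select the next vertex q as the point such that every other point lies strictly to the left of (or on) the directed line p → q. (Equivalently: for every other point r, the cross product (q − p) × (r − p) ≥ 0.)
Starting point (lowest x, tie lowest y): (-10, -5). Wrap until returning to start. Resulting hull: (-10, -5), (-4, -10), (8, -5), (9, -2), (2, 6), (-1, 5).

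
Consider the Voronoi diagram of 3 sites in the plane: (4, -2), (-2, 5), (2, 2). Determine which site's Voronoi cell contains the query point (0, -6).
Nearest site = (4, -2)

The Voronoi cell of site s contains exactly those query points closer to s than to any other site. Compute squared distances from q = (0, -6) to each site:
  (4 − 0)² + (-2 − -6)² = 32
  (2 − 0)² + (2 − -6)² = 68
  (-2 − 0)² + (5 − -6)² = 125
Minimum is attained by (4, -2), so q lies in its Voronoi cell.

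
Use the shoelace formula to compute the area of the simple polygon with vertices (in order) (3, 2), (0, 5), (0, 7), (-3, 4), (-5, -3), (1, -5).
Area = 55

Shoelace formula: Area = (1/2) |Σ_i (x_i · y_{i+1} − x_{i+1} · y_i)| (indices mod n). Compute each cross term:
  (3)(5) − (0)(2) = 15
  (0)(7) − (0)(5) = 0
  (0)(4) − (-3)(7) = 21
  (-3)(-3) − (-5)(4) = 29
  (-5)(-5) − (1)(-3) = 28
  (1)(2) − (3)(-5) = 17
Sum = 110, so (signed) Area = 110/2 = 55, |Area| = 55.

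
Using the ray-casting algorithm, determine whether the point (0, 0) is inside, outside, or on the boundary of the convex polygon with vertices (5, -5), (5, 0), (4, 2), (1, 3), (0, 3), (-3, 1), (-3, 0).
The point (0, 0) lies strictly inside the polygon

Cast a horizontal ray to the right from the query point and count how many polygon edges it crosses (each edge strictly once or zero times, handled with the usual half-open convention). 
Parity of crossings → odd ⇒ inside.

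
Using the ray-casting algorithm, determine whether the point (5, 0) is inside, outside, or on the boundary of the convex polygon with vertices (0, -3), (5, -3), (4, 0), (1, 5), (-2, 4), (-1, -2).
The point (5, 0) lies strictly outside the polygon

Cast a horizontal ray to the right from the query point and count how many polygon edges it crosses (each edge strictly once or zero times, handled with the usual half-open convention). 
Parity of crossings → even ⇒ outside.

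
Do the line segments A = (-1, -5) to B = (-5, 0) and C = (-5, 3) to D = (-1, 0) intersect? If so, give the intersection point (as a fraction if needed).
No (intersection of containing lines falls outside at least one segment)

Parametrize and solve: t = 5/2, s = -3/2. At least one of these is outside [0, 1], so the segments do not intersect.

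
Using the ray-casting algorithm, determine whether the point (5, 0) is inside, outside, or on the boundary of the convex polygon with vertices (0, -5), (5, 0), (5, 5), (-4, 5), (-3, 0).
The point (5, 0) lies on the polygon boundary

Boundary check: the query satisfies the collinearity and bounding-box conditions for some polygon edge, so it lies exactly on the boundary.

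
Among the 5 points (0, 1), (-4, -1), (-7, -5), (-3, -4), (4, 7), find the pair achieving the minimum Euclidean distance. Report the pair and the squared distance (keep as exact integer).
Pair = ((-4, -1), (-3, -4)); squared distance = 10

Compute all C(5, 2) = 10 pairwise squared distances (x_i − x_j)² + (y_i − y_j)². The minimum is 10, attained by the pair ((-4, -1), (-3, -4)).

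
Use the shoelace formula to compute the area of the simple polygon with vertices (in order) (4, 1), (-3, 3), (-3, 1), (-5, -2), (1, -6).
Area = 89/2

Shoelace formula: Area = (1/2) |Σ_i (x_i · y_{i+1} − x_{i+1} · y_i)| (indices mod n). Compute each cross term:
  (4)(3) − (-3)(1) = 15
  (-3)(1) − (-3)(3) = 6
  (-3)(-2) − (-5)(1) = 11
  (-5)(-6) − (1)(-2) = 32
  (1)(1) − (4)(-6) = 25
Sum = 89, so (signed) Area = 89/2 = 89/2, |Area| = 89/2.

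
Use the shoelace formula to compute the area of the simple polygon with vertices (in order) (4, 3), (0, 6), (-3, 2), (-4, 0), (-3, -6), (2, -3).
Area = 113/2

Shoelace formula: Area = (1/2) |Σ_i (x_i · y_{i+1} − x_{i+1} · y_i)| (indices mod n). Compute each cross term:
  (4)(6) − (0)(3) = 24
  (0)(2) − (-3)(6) = 18
  (-3)(0) − (-4)(2) = 8
  (-4)(-6) − (-3)(0) = 24
  (-3)(-3) − (2)(-6) = 21
  (2)(3) − (4)(-3) = 18
Sum = 113, so (signed) Area = 113/2 = 113/2, |Area| = 113/2.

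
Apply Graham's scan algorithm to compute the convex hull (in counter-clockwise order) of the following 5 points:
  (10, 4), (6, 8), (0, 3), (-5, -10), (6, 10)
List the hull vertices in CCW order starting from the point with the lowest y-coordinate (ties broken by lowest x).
Hull (CCW) = [(-5, -10), (10, 4), (6, 10), (0, 3)]

Graham scan procedure:
  1. Find the pivot p₀ = point with lowest y (tie → lowest x): (-5, -10).
  2. Sort the remaining points by polar angle around p₀.
  3. Walk through sorted points, maintaining a stack; pop the top while the last three entries make a non-left turn (cross product ≤ 0).
  4. Final stack is the convex hull in CCW order: (-5, -10), (10, 4), (6, 10), (0, 3).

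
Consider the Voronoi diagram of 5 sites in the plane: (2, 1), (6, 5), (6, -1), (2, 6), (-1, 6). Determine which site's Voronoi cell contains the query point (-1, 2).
Nearest site = (2, 1)

The Voronoi cell of site s contains exactly those query points closer to s than to any other site. Compute squared distances from q = (-1, 2) to each site:
  (2 − -1)² + (1 − 2)² = 10
  (-1 − -1)² + (6 − 2)² = 16
  (2 − -1)² + (6 − 2)² = 25
  (6 − -1)² + (-1 − 2)² = 58
  (6 − -1)² + (5 − 2)² = 58
Minimum is attained by (2, 1), so q lies in its Voronoi cell.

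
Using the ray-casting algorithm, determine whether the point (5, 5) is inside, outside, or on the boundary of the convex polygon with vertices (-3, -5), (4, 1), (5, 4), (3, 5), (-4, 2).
The point (5, 5) lies strictly outside the polygon

Cast a horizontal ray to the right from the query point and count how many polygon edges it crosses (each edge strictly once or zero times, handled with the usual half-open convention). 
Parity of crossings → even ⇒ outside.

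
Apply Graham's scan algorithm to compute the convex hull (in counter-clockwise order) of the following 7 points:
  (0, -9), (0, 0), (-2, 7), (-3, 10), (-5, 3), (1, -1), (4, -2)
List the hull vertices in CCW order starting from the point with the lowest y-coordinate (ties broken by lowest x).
Hull (CCW) = [(0, -9), (4, -2), (-3, 10), (-5, 3)]

Graham scan procedure:
  1. Find the pivot p₀ = point with lowest y (tie → lowest x): (0, -9).
  2. Sort the remaining points by polar angle around p₀.
  3. Walk through sorted points, maintaining a stack; pop the top while the last three entries make a non-left turn (cross product ≤ 0).
  4. Final stack is the convex hull in CCW order: (0, -9), (4, -2), (-3, 10), (-5, 3).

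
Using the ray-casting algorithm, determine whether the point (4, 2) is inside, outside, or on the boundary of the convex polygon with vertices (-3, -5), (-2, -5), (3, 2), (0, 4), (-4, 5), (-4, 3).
The point (4, 2) lies strictly outside the polygon

Cast a horizontal ray to the right from the query point and count how many polygon edges it crosses (each edge strictly once or zero times, handled with the usual half-open convention). 
Parity of crossings → even ⇒ outside.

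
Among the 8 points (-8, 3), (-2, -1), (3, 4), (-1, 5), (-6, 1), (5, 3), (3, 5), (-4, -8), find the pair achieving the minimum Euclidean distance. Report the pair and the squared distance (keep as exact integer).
Pair = ((3, 4), (3, 5)); squared distance = 1

Compute all C(8, 2) = 28 pairwise squared distances (x_i − x_j)² + (y_i − y_j)². The minimum is 1, attained by the pair ((3, 4), (3, 5)).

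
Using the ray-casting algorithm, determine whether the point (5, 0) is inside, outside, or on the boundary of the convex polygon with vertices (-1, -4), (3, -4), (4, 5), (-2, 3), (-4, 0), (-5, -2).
The point (5, 0) lies strictly outside the polygon

Cast a horizontal ray to the right from the query point and count how many polygon edges it crosses (each edge strictly once or zero times, handled with the usual half-open convention). 
Parity of crossings → even ⇒ outside.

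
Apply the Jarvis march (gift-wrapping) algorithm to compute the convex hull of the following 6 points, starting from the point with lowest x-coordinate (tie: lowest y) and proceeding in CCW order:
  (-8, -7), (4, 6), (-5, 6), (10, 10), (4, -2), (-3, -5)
Hull (CCW) = [(-8, -7), (-3, -5), (4, -2), (10, 10), (-5, 6)]

Jarvis march: at each step, from the current hull vertex p, select the next vertex q as the point such that every other point lies strictly to the left of (or on) the directed line p → q. (Equivalently: for every other point r, the cross product (q − p) × (r − p) ≥ 0.)
Starting point (lowest x, tie lowest y): (-8, -7). Wrap until returning to start. Resulting hull: (-8, -7), (-3, -5), (4, -2), (10, 10), (-5, 6).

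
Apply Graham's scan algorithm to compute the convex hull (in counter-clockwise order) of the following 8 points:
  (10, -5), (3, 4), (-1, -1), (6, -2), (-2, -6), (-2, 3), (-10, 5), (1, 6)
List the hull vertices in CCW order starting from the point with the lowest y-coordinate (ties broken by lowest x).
Hull (CCW) = [(-2, -6), (10, -5), (3, 4), (1, 6), (-10, 5)]

Graham scan procedure:
  1. Find the pivot p₀ = point with lowest y (tie → lowest x): (-2, -6).
  2. Sort the remaining points by polar angle around p₀.
  3. Walk through sorted points, maintaining a stack; pop the top while the last three entries make a non-left turn (cross product ≤ 0).
  4. Final stack is the convex hull in CCW order: (-2, -6), (10, -5), (3, 4), (1, 6), (-10, 5).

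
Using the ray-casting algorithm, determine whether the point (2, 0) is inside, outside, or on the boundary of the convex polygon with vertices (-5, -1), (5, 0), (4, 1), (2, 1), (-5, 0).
The point (2, 0) lies strictly inside the polygon

Cast a horizontal ray to the right from the query point and count how many polygon edges it crosses (each edge strictly once or zero times, handled with the usual half-open convention). 
Parity of crossings → odd ⇒ inside.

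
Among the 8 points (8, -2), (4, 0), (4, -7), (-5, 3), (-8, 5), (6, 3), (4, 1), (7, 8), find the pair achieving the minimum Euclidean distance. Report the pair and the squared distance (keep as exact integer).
Pair = ((4, 0), (4, 1)); squared distance = 1

Compute all C(8, 2) = 28 pairwise squared distances (x_i − x_j)² + (y_i − y_j)². The minimum is 1, attained by the pair ((4, 0), (4, 1)).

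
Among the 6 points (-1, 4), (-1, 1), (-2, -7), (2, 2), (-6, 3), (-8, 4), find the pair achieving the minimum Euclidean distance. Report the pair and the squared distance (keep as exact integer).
Pair = ((-6, 3), (-8, 4)); squared distance = 5

Compute all C(6, 2) = 15 pairwise squared distances (x_i − x_j)² + (y_i − y_j)². The minimum is 5, attained by the pair ((-6, 3), (-8, 4)).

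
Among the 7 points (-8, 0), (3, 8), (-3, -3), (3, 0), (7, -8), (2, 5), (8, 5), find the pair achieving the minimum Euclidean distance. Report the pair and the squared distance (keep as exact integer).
Pair = ((3, 8), (2, 5)); squared distance = 10

Compute all C(7, 2) = 21 pairwise squared distances (x_i − x_j)² + (y_i − y_j)². The minimum is 10, attained by the pair ((3, 8), (2, 5)).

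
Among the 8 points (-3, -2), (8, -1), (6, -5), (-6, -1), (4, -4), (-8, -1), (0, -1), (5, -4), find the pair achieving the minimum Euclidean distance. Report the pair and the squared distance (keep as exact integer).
Pair = ((4, -4), (5, -4)); squared distance = 1

Compute all C(8, 2) = 28 pairwise squared distances (x_i − x_j)² + (y_i − y_j)². The minimum is 1, attained by the pair ((4, -4), (5, -4)).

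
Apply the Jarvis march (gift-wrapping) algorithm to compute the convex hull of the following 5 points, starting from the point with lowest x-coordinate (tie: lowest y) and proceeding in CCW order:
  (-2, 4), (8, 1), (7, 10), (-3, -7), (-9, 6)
Hull (CCW) = [(-9, 6), (-3, -7), (8, 1), (7, 10)]

Jarvis march: at each step, from the current hull vertex p, select the next vertex q as the point such that every other point lies strictly to the left of (or on) the directed line p → q. (Equivalently: for every other point r, the cross product (q − p) × (r − p) ≥ 0.)
Starting point (lowest x, tie lowest y): (-9, 6). Wrap until returning to start. Resulting hull: (-9, 6), (-3, -7), (8, 1), (7, 10).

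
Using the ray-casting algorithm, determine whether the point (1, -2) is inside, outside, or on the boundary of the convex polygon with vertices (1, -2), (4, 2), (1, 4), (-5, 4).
The point (1, -2) lies on the polygon boundary

Boundary check: the query satisfies the collinearity and bounding-box conditions for some polygon edge, so it lies exactly on the boundary.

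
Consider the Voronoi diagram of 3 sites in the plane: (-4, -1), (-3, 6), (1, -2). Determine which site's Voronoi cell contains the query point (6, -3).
Nearest site = (1, -2)

The Voronoi cell of site s contains exactly those query points closer to s than to any other site. Compute squared distances from q = (6, -3) to each site:
  (1 − 6)² + (-2 − -3)² = 26
  (-4 − 6)² + (-1 − -3)² = 104
  (-3 − 6)² + (6 − -3)² = 162
Minimum is attained by (1, -2), so q lies in its Voronoi cell.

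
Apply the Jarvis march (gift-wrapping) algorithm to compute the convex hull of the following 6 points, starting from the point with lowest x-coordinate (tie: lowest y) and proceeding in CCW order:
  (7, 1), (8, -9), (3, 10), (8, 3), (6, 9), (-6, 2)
Hull (CCW) = [(-6, 2), (8, -9), (8, 3), (6, 9), (3, 10)]

Jarvis march: at each step, from the current hull vertex p, select the next vertex q as the point such that every other point lies strictly to the left of (or on) the directed line p → q. (Equivalently: for every other point r, the cross product (q − p) × (r − p) ≥ 0.)
Starting point (lowest x, tie lowest y): (-6, 2). Wrap until returning to start. Resulting hull: (-6, 2), (8, -9), (8, 3), (6, 9), (3, 10).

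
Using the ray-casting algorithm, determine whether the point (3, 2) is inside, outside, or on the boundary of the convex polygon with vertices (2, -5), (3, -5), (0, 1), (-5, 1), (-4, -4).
The point (3, 2) lies strictly outside the polygon

Cast a horizontal ray to the right from the query point and count how many polygon edges it crosses (each edge strictly once or zero times, handled with the usual half-open convention). 
Parity of crossings → even ⇒ outside.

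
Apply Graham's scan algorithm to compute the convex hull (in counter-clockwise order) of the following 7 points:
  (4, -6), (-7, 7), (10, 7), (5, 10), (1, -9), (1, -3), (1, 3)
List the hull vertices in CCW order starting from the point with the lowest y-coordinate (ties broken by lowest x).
Hull (CCW) = [(1, -9), (4, -6), (10, 7), (5, 10), (-7, 7)]

Graham scan procedure:
  1. Find the pivot p₀ = point with lowest y (tie → lowest x): (1, -9).
  2. Sort the remaining points by polar angle around p₀.
  3. Walk through sorted points, maintaining a stack; pop the top while the last three entries make a non-left turn (cross product ≤ 0).
  4. Final stack is the convex hull in CCW order: (1, -9), (4, -6), (10, 7), (5, 10), (-7, 7).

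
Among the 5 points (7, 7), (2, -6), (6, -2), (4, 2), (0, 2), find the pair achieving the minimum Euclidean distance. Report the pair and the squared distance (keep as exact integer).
Pair = ((4, 2), (0, 2)); squared distance = 16

Compute all C(5, 2) = 10 pairwise squared distances (x_i − x_j)² + (y_i − y_j)². The minimum is 16, attained by the pair ((4, 2), (0, 2)).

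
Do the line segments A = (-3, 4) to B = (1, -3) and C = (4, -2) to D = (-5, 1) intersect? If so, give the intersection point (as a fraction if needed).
Yes; intersection at (-7/17, -9/17) (t = 11/17 on AB, s = 25/51 on CD)

Parametrize AB as A + t(B − A) = (-3 + 4 t, 4 + -7 t) and CD as C + s(D − C) = (4 + -9 s, -2 + 3 s). Solve the linear system for (t, s). Determinant = 51 ≠ 0, so a unique intersection of the containing lines exists. Solution: t = 11/17, s = 25/51 — both in [0, 1], so the segments cross. Intersection point: (-7/17, -9/17).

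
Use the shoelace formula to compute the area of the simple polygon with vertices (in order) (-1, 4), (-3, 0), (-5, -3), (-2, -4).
Area = 23/2

Shoelace formula: Area = (1/2) |Σ_i (x_i · y_{i+1} − x_{i+1} · y_i)| (indices mod n). Compute each cross term:
  (-1)(0) − (-3)(4) = 12
  (-3)(-3) − (-5)(0) = 9
  (-5)(-4) − (-2)(-3) = 14
  (-2)(4) − (-1)(-4) = -12
Sum = 23, so (signed) Area = 23/2 = 23/2, |Area| = 23/2.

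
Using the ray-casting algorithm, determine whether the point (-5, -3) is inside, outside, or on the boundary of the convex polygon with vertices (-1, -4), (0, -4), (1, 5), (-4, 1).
The point (-5, -3) lies strictly outside the polygon

Cast a horizontal ray to the right from the query point and count how many polygon edges it crosses (each edge strictly once or zero times, handled with the usual half-open convention). 
Parity of crossings → even ⇒ outside.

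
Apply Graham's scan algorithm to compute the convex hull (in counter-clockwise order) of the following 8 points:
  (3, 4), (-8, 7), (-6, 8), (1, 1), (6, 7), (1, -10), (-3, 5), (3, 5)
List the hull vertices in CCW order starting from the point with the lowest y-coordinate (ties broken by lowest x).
Hull (CCW) = [(1, -10), (6, 7), (-6, 8), (-8, 7)]

Graham scan procedure:
  1. Find the pivot p₀ = point with lowest y (tie → lowest x): (1, -10).
  2. Sort the remaining points by polar angle around p₀.
  3. Walk through sorted points, maintaining a stack; pop the top while the last three entries make a non-left turn (cross product ≤ 0).
  4. Final stack is the convex hull in CCW order: (1, -10), (6, 7), (-6, 8), (-8, 7).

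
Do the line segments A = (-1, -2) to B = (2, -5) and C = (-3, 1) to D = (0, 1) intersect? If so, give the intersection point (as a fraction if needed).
No (intersection of containing lines falls outside at least one segment)

Parametrize and solve: t = -1, s = -1/3. At least one of these is outside [0, 1], so the segments do not intersect.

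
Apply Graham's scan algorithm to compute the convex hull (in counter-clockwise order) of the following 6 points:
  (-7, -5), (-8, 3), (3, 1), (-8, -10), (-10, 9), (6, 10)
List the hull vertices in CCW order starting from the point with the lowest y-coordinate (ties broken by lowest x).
Hull (CCW) = [(-8, -10), (3, 1), (6, 10), (-10, 9)]

Graham scan procedure:
  1. Find the pivot p₀ = point with lowest y (tie → lowest x): (-8, -10).
  2. Sort the remaining points by polar angle around p₀.
  3. Walk through sorted points, maintaining a stack; pop the top while the last three entries make a non-left turn (cross product ≤ 0).
  4. Final stack is the convex hull in CCW order: (-8, -10), (3, 1), (6, 10), (-10, 9).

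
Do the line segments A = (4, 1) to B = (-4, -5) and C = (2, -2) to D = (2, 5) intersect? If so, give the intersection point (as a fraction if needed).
Yes; intersection at (2, -1/2) (t = 1/4 on AB, s = 3/14 on CD)

Parametrize AB as A + t(B − A) = (4 + -8 t, 1 + -6 t) and CD as C + s(D − C) = (2 + 0 s, -2 + 7 s). Solve the linear system for (t, s). Determinant = 56 ≠ 0, so a unique intersection of the containing lines exists. Solution: t = 1/4, s = 3/14 — both in [0, 1], so the segments cross. Intersection point: (2, -1/2).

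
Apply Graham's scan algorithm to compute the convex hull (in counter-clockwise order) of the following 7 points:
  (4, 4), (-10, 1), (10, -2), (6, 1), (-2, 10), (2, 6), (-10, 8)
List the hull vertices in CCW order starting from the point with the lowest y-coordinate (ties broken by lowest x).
Hull (CCW) = [(10, -2), (-2, 10), (-10, 8), (-10, 1)]

Graham scan procedure:
  1. Find the pivot p₀ = point with lowest y (tie → lowest x): (10, -2).
  2. Sort the remaining points by polar angle around p₀.
  3. Walk through sorted points, maintaining a stack; pop the top while the last three entries make a non-left turn (cross product ≤ 0).
  4. Final stack is the convex hull in CCW order: (10, -2), (-2, 10), (-10, 8), (-10, 1).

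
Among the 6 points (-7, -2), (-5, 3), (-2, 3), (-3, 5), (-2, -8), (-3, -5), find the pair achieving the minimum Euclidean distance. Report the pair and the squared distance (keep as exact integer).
Pair = ((-2, 3), (-3, 5)); squared distance = 5

Compute all C(6, 2) = 15 pairwise squared distances (x_i − x_j)² + (y_i − y_j)². The minimum is 5, attained by the pair ((-2, 3), (-3, 5)).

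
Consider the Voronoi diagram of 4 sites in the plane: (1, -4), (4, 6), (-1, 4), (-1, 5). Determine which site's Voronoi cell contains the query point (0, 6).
Nearest site = (-1, 5)

The Voronoi cell of site s contains exactly those query points closer to s than to any other site. Compute squared distances from q = (0, 6) to each site:
  (-1 − 0)² + (5 − 6)² = 2
  (-1 − 0)² + (4 − 6)² = 5
  (4 − 0)² + (6 − 6)² = 16
  (1 − 0)² + (-4 − 6)² = 101
Minimum is attained by (-1, 5), so q lies in its Voronoi cell.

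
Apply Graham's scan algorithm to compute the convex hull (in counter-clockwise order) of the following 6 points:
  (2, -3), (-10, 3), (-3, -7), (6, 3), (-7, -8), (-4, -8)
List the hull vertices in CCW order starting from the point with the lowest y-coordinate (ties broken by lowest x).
Hull (CCW) = [(-7, -8), (-4, -8), (2, -3), (6, 3), (-10, 3)]

Graham scan procedure:
  1. Find the pivot p₀ = point with lowest y (tie → lowest x): (-7, -8).
  2. Sort the remaining points by polar angle around p₀.
  3. Walk through sorted points, maintaining a stack; pop the top while the last three entries make a non-left turn (cross product ≤ 0).
  4. Final stack is the convex hull in CCW order: (-7, -8), (-4, -8), (2, -3), (6, 3), (-10, 3).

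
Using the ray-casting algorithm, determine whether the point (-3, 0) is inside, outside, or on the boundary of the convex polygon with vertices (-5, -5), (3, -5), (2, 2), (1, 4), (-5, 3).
The point (-3, 0) lies strictly inside the polygon

Cast a horizontal ray to the right from the query point and count how many polygon edges it crosses (each edge strictly once or zero times, handled with the usual half-open convention). 
Parity of crossings → odd ⇒ inside.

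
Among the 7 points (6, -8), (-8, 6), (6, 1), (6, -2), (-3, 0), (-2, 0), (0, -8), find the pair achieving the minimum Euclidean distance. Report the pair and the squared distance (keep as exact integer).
Pair = ((-3, 0), (-2, 0)); squared distance = 1

Compute all C(7, 2) = 21 pairwise squared distances (x_i − x_j)² + (y_i − y_j)². The minimum is 1, attained by the pair ((-3, 0), (-2, 0)).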